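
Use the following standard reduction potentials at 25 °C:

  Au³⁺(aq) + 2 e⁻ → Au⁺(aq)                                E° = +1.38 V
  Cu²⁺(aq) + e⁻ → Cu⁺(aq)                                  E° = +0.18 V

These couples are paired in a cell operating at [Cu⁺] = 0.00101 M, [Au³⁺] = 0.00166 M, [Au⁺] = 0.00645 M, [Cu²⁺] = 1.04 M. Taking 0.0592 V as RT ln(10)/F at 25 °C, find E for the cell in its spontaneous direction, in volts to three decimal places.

Au³⁺/Au⁺ is the cathode (higher E°), Cu²⁺/Cu⁺ the anode: E°cell = +1.38 − (+0.18) = +1.20 V, n = 2.
Overall: Au³⁺(aq) + 2 Cu⁺(aq) → Au⁺(aq) + 2 Cu²⁺(aq)
Q = [Au⁺]·[Cu²⁺]^2 / ([Au³⁺]·[Cu⁺]^2); log Q = 6.615.
E = E° − (0.0592/n) log Q = +1.20 − (0.0592/2)(6.615) = +1.004 V.

+1.004 V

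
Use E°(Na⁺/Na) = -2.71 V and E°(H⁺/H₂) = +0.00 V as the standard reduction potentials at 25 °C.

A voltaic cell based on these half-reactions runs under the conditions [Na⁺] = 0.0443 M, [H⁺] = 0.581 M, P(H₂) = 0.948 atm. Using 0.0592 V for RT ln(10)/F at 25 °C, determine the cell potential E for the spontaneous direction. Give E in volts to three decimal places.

H⁺/H₂ is the cathode (higher E°), Na⁺/Na the anode: E°cell = +0.00 − (-2.71) = +2.71 V, n = 2.
Overall: 2 H⁺(aq) + 2 Na(s) → H₂(g) + 2 Na⁺(aq)
Q = P(H₂)·[Na⁺]^2 / ([H⁺]^2); log Q = -2.259.
E = E° − (0.0592/n) log Q = +2.71 − (0.0592/2)(-2.259) = +2.777 V.

+2.777 V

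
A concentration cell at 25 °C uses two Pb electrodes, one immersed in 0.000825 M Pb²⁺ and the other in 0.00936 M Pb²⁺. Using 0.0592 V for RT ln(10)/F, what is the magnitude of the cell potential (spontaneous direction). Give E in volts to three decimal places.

+0.031 V

For a concentration cell E°cell = 0. The 0.00936 M side is the cathode (reduction is favoured where [Pb²⁺] is higher).
With n = 2, E = −(0.0592/2) log([Pb²⁺]ₐₙ/[Pb²⁺]꜀ₐₜ) = −(0.0592/2) log(0.000825/0.00936) = −(0.0592/2)(-1.055) = +0.031 V.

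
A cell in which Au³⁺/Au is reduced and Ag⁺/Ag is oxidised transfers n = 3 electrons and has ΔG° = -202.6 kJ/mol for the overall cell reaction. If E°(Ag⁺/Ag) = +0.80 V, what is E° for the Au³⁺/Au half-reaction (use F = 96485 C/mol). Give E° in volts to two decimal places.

E°cell = −ΔG°/(nF) = −(-202.6×10³)/((3)(96485)) = +0.700 V.
Since Au³⁺/Au is the cathode and Ag⁺/Ag the anode, E°cell = E°(Au³⁺/Au) − E°(Ag⁺/Ag).
So E°(Au³⁺/Au) = E°cell + E°(Ag⁺/Ag) = +0.700 + (+0.80) = +1.50 V.

+1.50 V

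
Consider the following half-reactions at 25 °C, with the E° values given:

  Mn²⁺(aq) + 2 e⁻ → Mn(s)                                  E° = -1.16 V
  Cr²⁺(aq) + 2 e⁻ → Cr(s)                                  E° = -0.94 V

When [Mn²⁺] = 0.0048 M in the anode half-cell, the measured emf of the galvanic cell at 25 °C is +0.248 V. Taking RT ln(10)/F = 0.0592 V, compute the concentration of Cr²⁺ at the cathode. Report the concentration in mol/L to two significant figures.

0.042 M

Cr²⁺/Cr is the cathode, Mn²⁺/Mn the anode: E°cell = +0.22 V, n = 2.
Overall reaction: Cr²⁺(aq) + Mn(s) → Cr(s) + Mn²⁺(aq); Q = [Mn²⁺]^1/[Cr²⁺]^1.
From E = E° − (0.0592/n) log Q: log Q = (E° − E)·n/0.0592 = (+0.22 − (+0.248))·2/0.0592 = -0.9459.
So 1·log[Cr²⁺] = 1·log(0.0048) − log Q = -2.3188 − (-0.9459) = -1.3729; [Cr²⁺] = 10^(-1.3729) ≈ 0.042 M.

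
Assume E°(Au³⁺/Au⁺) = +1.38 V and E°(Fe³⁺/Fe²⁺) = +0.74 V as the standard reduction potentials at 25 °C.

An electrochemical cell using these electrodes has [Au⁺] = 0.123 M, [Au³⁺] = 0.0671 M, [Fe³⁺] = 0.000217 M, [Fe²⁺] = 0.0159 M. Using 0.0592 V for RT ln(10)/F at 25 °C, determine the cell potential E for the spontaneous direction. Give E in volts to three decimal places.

Au³⁺/Au⁺ is the cathode (higher E°), Fe³⁺/Fe²⁺ the anode: E°cell = +1.38 − (+0.74) = +0.64 V, n = 2.
Overall: Au³⁺(aq) + 2 Fe²⁺(aq) → Au⁺(aq) + 2 Fe³⁺(aq)
Q = [Au⁺]·[Fe³⁺]^2 / ([Au³⁺]·[Fe²⁺]^2); log Q = -3.467.
E = E° − (0.0592/n) log Q = +0.64 − (0.0592/2)(-3.467) = +0.743 V.

+0.743 V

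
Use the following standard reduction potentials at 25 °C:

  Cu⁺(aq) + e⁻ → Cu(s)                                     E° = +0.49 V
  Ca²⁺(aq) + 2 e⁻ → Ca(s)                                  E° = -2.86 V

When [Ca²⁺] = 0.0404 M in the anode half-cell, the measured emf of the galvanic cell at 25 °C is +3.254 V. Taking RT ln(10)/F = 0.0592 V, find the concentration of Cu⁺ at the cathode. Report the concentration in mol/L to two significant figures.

Cu⁺/Cu is the cathode, Ca²⁺/Ca the anode: E°cell = +3.35 V, n = 2.
Overall reaction: 2 Cu⁺(aq) + Ca(s) → 2 Cu(s) + Ca²⁺(aq); Q = [Ca²⁺]^1/[Cu⁺]^2.
From E = E° − (0.0592/n) log Q: log Q = (E° − E)·n/0.0592 = (+3.35 − (+3.254))·2/0.0592 = 3.2432.
So 2·log[Cu⁺] = 1·log(0.0404) − log Q = -1.3936 − (3.2432) = -4.6368; log[Cu⁺] = -4.6368 / 2 = -2.3184; [Cu⁺] = 10^(-2.3184) ≈ 0.0048 M.

0.0048 M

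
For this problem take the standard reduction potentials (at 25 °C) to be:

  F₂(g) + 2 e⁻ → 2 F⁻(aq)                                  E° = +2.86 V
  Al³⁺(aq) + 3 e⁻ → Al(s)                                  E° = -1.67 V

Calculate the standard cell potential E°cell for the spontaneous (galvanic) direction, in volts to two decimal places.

The F₂/F⁻ couple has the higher reduction potential, so it is the cathode; Al³⁺/Al is oxidised at the anode.
E°cell = E°(cathode) − E°(anode) = (+2.86) − (-1.67) = +4.53 V.
Since E°cell > 0, the reaction is spontaneous under standard conditions.

+4.53 V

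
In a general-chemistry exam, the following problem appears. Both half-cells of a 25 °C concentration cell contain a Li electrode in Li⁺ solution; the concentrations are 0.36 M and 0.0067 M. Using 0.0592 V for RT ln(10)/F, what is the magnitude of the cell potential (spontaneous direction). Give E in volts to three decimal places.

+0.102 V

For a concentration cell E°cell = 0. The 0.36 M side is the cathode (reduction is favoured where [Li⁺] is higher).
With n = 1, E = −(0.0592/1) log([Li⁺]ₐₙ/[Li⁺]꜀ₐₜ) = −(0.0592/1) log(0.0067/0.36) = −(0.0592/1)(-1.730) = +0.102 V.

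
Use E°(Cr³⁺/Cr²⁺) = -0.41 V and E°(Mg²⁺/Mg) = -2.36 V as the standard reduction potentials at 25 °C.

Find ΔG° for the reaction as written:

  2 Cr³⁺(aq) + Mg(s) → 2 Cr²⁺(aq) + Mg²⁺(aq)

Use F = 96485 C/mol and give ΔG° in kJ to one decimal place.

-376.3 kJ

As written, Cr³⁺/Cr²⁺ is reduced (cathode) and Mg²⁺/Mg is oxidised (anode), so E°cell = (-0.41) − (-2.36) = +1.95 V.
Balancing electrons gives n = 2.
ΔG° = −nFE° = −(2)(96485)(+1.95) = -376,292 J = -376.3 kJ.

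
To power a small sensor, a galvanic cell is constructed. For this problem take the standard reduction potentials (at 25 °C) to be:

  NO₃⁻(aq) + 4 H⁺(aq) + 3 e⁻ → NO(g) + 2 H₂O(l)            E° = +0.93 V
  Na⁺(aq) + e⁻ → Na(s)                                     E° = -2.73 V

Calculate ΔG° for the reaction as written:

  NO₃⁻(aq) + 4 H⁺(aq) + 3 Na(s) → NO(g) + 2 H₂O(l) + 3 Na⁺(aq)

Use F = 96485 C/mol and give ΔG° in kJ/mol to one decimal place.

As written, NO₃⁻/NO is reduced (cathode) and Na⁺/Na is oxidised (anode), so E°cell = (+0.93) − (-2.73) = +3.66 V.
Balancing electrons gives n = 3.
ΔG° = −nFE° = −(3)(96485)(+3.66) = -1,059,405 J = -1059.4 kJ/mol.

-1059.4 kJ/mol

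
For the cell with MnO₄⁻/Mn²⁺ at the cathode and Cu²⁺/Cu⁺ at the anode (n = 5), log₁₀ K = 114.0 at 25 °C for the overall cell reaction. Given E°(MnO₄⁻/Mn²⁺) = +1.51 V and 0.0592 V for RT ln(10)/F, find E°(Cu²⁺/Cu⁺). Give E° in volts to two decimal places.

+0.16 V

E°cell = (0.0592/n)·log K = (0.0592/5)(114.0) = +1.350 V.
Since MnO₄⁻/Mn²⁺ is the cathode and Cu²⁺/Cu⁺ the anode, E°cell = E°(MnO₄⁻/Mn²⁺) − E°(Cu²⁺/Cu⁺).
So E°(Cu²⁺/Cu⁺) = E°(MnO₄⁻/Mn²⁺) − E°cell = (+1.51) − (+1.350) = +0.16 V.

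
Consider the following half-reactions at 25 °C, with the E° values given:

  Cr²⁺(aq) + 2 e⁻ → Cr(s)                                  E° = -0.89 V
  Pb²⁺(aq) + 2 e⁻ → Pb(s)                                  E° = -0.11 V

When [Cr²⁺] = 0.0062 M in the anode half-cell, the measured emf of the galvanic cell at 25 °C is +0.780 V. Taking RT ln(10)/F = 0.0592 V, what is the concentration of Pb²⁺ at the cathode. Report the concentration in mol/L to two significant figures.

Pb²⁺/Pb is the cathode, Cr²⁺/Cr the anode: E°cell = +0.78 V, n = 2.
Overall reaction: Pb²⁺(aq) + Cr(s) → Pb(s) + Cr²⁺(aq); Q = [Cr²⁺]^1/[Pb²⁺]^1.
From E = E° − (0.0592/n) log Q: log Q = (E° − E)·n/0.0592 = (+0.78 − (+0.780))·2/0.0592 = 0.0000.
So 1·log[Pb²⁺] = 1·log(0.0062) − log Q = -2.2076 − (0.0000) = -2.2076; [Pb²⁺] = 10^(-2.2076) ≈ 0.0062 M.

0.0062 M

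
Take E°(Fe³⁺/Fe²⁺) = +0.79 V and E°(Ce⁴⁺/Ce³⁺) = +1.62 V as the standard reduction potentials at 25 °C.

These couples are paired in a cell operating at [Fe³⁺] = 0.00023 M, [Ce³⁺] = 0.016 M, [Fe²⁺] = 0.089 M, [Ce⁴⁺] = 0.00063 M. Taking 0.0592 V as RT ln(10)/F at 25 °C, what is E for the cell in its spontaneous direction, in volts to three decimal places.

+0.900 V

Ce⁴⁺/Ce³⁺ is the cathode (higher E°), Fe³⁺/Fe²⁺ the anode: E°cell = +1.62 − (+0.79) = +0.83 V, n = 1.
Overall: Ce⁴⁺(aq) + Fe²⁺(aq) → Ce³⁺(aq) + Fe³⁺(aq)
Q = [Ce³⁺]·[Fe³⁺] / ([Ce⁴⁺]·[Fe²⁺]); log Q = -1.183.
E = E° − (0.0592/n) log Q = +0.83 − (0.0592/1)(-1.183) = +0.900 V.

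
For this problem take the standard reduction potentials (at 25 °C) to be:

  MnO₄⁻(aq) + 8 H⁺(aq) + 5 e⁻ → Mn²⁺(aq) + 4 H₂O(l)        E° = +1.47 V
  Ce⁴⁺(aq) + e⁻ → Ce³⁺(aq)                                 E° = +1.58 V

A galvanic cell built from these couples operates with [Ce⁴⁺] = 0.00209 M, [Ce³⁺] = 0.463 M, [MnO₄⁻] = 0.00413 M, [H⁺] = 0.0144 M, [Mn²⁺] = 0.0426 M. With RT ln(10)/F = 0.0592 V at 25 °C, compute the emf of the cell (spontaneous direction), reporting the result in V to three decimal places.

Ce⁴⁺/Ce³⁺ is the cathode (higher E°), MnO₄⁻/Mn²⁺ the anode: E°cell = +1.58 − (+1.47) = +0.11 V, n = 5.
Overall: 5 Ce⁴⁺(aq) + Mn²⁺(aq) + 4 H₂O(l) → 5 Ce³⁺(aq) + MnO₄⁻(aq) + 8 H⁺(aq)
Q = [Ce³⁺]^5·[MnO₄⁻]·[H⁺]^8 / ([Ce⁴⁺]^5·[Mn²⁺]); log Q = -4.019.
E = E° − (0.0592/n) log Q = +0.11 − (0.0592/5)(-4.019) = +0.158 V.

+0.158 V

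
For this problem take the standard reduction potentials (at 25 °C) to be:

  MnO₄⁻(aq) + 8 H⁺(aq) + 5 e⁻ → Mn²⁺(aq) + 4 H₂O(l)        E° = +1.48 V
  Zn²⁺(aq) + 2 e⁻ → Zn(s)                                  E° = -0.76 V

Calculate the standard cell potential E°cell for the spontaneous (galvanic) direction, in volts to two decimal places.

+2.24 V

The MnO₄⁻/Mn²⁺ couple has the higher reduction potential, so it is the cathode; Zn²⁺/Zn is oxidised at the anode.
E°cell = E°(cathode) − E°(anode) = (+1.48) − (-0.76) = +2.24 V.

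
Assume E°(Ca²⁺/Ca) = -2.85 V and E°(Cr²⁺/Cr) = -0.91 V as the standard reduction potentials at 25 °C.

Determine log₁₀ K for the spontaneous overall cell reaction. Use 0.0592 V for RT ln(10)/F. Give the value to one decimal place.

Cathode: Cr²⁺/Cr; anode: Ca²⁺/Ca. E°cell = +1.94 V, n = 2.
log K = nE°cell / 0.0592 = (2)(+1.94) / 0.0592 = 65.5.

65.5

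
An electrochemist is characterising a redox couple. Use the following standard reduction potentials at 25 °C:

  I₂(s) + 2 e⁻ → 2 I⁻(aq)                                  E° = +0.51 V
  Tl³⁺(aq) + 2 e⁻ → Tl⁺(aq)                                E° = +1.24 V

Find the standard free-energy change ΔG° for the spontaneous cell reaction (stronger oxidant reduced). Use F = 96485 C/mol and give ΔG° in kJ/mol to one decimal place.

Tl³⁺/Tl⁺ (E° = +1.24 V) is the cathode; I₂/I⁻ (E° = +0.51 V) is the anode, so E°cell = +0.73 V.
Balancing electrons gives n = 2 (lcm of 2 and 2).
ΔG° = −nFE° = −(2)(96485)(+0.73) = -140,868 J = -140.9 kJ/mol.

-140.9 kJ/mol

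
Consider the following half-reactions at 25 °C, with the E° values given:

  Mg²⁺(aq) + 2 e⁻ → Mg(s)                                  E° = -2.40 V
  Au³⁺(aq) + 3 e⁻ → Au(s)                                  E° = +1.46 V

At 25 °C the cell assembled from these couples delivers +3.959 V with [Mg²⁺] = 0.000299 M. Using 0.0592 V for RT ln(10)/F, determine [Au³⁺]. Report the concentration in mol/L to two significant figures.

Au³⁺/Au is the cathode, Mg²⁺/Mg the anode: E°cell = +3.86 V, n = 6.
Overall reaction: 2 Au³⁺(aq) + 3 Mg(s) → 2 Au(s) + 3 Mg²⁺(aq); Q = [Mg²⁺]^3/[Au³⁺]^2.
From E = E° − (0.0592/n) log Q: log Q = (E° − E)·n/0.0592 = (+3.86 − (+3.959))·6/0.0592 = -10.0338.
So 2·log[Au³⁺] = 3·log(0.000299) − log Q = -10.5730 − (-10.0338) = -0.5392; log[Au³⁺] = -0.5392 / 2 = -0.2696; [Au³⁺] = 10^(-0.2696) ≈ 0.54 M.

0.54 M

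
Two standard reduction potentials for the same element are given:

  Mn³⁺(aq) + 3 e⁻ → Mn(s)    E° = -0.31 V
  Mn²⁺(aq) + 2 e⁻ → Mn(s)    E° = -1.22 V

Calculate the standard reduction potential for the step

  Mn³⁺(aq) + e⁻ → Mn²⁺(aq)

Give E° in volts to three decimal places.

+1.510 V

Sequential free energies add, so n₃E°₃ = n₁E°₁ + n₂E°₂.
With n₃ = 3, and the known step contributing 2×(-1.22) V, the unknown satisfies 1·E° = 3×(-0.31) − 2×(-1.22) = +1.510.
E° = +1.510 / 1 = +1.510 V.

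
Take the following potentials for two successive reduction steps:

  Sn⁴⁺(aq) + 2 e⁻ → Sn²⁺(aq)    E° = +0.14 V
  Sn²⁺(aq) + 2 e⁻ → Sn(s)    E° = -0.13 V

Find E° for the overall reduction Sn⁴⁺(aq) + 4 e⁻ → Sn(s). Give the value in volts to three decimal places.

+0.005 V

Standard free energies of sequential steps add: ΔG°₃ = ΔG°₁ + ΔG°₂, so n₃E°₃ = n₁E°₁ + n₂E°₂.
E°₃ = (2×+0.14 + 2×-0.13) / 4 = (+0.020) / 4 = +0.005 V.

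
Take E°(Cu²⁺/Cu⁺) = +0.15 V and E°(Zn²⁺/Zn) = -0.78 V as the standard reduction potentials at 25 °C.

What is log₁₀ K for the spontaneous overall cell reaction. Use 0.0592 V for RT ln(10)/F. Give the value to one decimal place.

31.4

Cathode: Cu²⁺/Cu⁺; anode: Zn²⁺/Zn. E°cell = +0.93 V, n = 2.
log K = nE°cell / 0.0592 = (2)(+0.93) / 0.0592 = 31.4.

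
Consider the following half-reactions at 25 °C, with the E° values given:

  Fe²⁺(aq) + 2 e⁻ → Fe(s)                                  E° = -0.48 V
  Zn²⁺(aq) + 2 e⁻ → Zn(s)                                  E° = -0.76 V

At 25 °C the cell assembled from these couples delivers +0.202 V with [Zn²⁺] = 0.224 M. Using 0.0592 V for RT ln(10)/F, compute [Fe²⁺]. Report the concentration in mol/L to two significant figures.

Fe²⁺/Fe is the cathode, Zn²⁺/Zn the anode: E°cell = +0.28 V, n = 2.
Overall reaction: Fe²⁺(aq) + Zn(s) → Fe(s) + Zn²⁺(aq); Q = [Zn²⁺]^1/[Fe²⁺]^1.
From E = E° − (0.0592/n) log Q: log Q = (E° − E)·n/0.0592 = (+0.28 − (+0.202))·2/0.0592 = 2.6351.
So 1·log[Fe²⁺] = 1·log(0.224) − log Q = -0.6498 − (2.6351) = -3.2849; [Fe²⁺] = 10^(-3.2849) ≈ 0.00052 M.

0.00052 M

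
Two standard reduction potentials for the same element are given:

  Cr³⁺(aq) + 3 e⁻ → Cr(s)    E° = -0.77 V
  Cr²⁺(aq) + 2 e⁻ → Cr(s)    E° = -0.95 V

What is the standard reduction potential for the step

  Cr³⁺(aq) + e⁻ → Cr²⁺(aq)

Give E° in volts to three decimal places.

Sequential free energies add, so n₃E°₃ = n₁E°₁ + n₂E°₂.
With n₃ = 3, and the known step contributing 2×(-0.95) V, the unknown satisfies 1·E° = 3×(-0.77) − 2×(-0.95) = -0.410.
E° = -0.410 / 1 = -0.410 V.

-0.410 V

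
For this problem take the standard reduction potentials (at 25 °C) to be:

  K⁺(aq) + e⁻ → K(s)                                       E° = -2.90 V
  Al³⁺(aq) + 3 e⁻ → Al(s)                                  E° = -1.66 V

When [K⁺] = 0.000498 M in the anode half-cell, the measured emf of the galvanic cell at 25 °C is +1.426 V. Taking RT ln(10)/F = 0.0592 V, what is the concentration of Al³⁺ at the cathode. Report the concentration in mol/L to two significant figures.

0.33 M

Al³⁺/Al is the cathode, K⁺/K the anode: E°cell = +1.24 V, n = 3.
Overall reaction: Al³⁺(aq) + 3 K(s) → Al(s) + 3 K⁺(aq); Q = [K⁺]^3/[Al³⁺]^1.
From E = E° − (0.0592/n) log Q: log Q = (E° − E)·n/0.0592 = (+1.24 − (+1.426))·3/0.0592 = -9.4257.
So 1·log[Al³⁺] = 3·log(0.000498) − log Q = -9.9083 − (-9.4257) = -0.4826; [Al³⁺] = 10^(-0.4826) ≈ 0.33 M.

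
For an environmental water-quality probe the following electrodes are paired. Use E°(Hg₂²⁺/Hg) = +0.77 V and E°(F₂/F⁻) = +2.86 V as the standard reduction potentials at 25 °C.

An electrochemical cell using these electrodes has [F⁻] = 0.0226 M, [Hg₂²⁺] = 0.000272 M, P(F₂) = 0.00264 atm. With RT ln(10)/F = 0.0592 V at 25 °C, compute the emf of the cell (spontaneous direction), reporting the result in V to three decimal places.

+2.217 V

F₂/F⁻ is the cathode (higher E°), Hg₂²⁺/Hg the anode: E°cell = +2.86 − (+0.77) = +2.09 V, n = 2.
Overall: F₂(g) + 2 Hg(l) → 2 F⁻(aq) + Hg₂²⁺(aq)
Q = [F⁻]^2·[Hg₂²⁺] / (P(F₂)); log Q = -4.279.
E = E° − (0.0592/n) log Q = +2.09 − (0.0592/2)(-4.279) = +2.217 V.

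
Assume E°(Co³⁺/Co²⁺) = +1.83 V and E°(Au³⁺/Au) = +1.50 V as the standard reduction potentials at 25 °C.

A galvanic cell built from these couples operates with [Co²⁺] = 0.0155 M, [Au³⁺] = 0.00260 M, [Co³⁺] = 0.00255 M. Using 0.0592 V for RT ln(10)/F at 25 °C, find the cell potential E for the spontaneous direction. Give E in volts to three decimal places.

Co³⁺/Co²⁺ is the cathode (higher E°), Au³⁺/Au the anode: E°cell = +1.83 − (+1.50) = +0.33 V, n = 3.
Overall: 3 Co³⁺(aq) + Au(s) → 3 Co²⁺(aq) + Au³⁺(aq)
Q = [Co²⁺]^3·[Au³⁺] / ([Co³⁺]^3); log Q = -0.234.
E = E° − (0.0592/n) log Q = +0.33 − (0.0592/3)(-0.234) = +0.335 V.

+0.335 V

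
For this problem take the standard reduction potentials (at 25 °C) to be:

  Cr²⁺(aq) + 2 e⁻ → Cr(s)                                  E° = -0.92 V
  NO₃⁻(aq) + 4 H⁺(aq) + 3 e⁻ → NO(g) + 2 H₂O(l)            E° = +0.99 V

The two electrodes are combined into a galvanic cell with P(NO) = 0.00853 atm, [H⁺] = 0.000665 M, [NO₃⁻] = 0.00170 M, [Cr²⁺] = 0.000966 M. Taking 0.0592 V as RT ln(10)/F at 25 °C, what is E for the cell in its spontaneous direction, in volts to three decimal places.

NO₃⁻/NO is the cathode (higher E°), Cr²⁺/Cr the anode: E°cell = +0.99 − (-0.92) = +1.91 V, n = 6.
Overall: 2 NO₃⁻(aq) + 8 H⁺(aq) + 3 Cr(s) → 2 NO(g) + 4 H₂O(l) + 3 Cr²⁺(aq)
Q = P(NO)^2·[Cr²⁺]^3 / ([NO₃⁻]^2·[H⁺]^8); log Q = 17.773.
E = E° − (0.0592/n) log Q = +1.91 − (0.0592/6)(17.773) = +1.735 V.

+1.735 V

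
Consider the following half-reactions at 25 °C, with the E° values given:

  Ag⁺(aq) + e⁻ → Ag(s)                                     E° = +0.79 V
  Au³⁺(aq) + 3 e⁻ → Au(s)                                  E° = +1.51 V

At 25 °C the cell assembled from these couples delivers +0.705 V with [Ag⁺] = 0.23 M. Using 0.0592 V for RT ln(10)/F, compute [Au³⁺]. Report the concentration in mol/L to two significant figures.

0.0021 M

Au³⁺/Au is the cathode, Ag⁺/Ag the anode: E°cell = +0.72 V, n = 3.
Overall reaction: Au³⁺(aq) + 3 Ag(s) → Au(s) + 3 Ag⁺(aq); Q = [Ag⁺]^3/[Au³⁺]^1.
From E = E° − (0.0592/n) log Q: log Q = (E° − E)·n/0.0592 = (+0.72 − (+0.705))·3/0.0592 = 0.7601.
So 1·log[Au³⁺] = 3·log(0.23) − log Q = -1.9148 − (0.7601) = -2.6749; [Au³⁺] = 10^(-2.6749) ≈ 0.0021 M.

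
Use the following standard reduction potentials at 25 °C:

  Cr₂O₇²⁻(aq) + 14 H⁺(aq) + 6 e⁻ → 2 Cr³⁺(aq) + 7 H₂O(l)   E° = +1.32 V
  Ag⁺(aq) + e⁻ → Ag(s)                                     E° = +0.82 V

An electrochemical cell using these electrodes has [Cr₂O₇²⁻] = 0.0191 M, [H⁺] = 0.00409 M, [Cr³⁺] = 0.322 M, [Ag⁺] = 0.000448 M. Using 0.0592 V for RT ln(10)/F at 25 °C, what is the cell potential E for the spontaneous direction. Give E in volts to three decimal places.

+0.361 V

Cr₂O₇²⁻/Cr³⁺ is the cathode (higher E°), Ag⁺/Ag the anode: E°cell = +1.32 − (+0.82) = +0.50 V, n = 6.
Overall: Cr₂O₇²⁻(aq) + 14 H⁺(aq) + 6 Ag(s) → 2 Cr³⁺(aq) + 7 H₂O(l) + 6 Ag⁺(aq)
Q = [Cr³⁺]^2·[Ag⁺]^6 / ([Cr₂O₇²⁻]·[H⁺]^14); log Q = 14.078.
E = E° − (0.0592/n) log Q = +0.50 − (0.0592/6)(14.078) = +0.361 V.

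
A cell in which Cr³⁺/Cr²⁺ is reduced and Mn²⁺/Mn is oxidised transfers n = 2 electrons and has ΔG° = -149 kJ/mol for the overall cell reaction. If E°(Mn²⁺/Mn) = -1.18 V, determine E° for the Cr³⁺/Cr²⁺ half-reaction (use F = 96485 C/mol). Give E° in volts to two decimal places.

-0.41 V

E°cell = −ΔG°/(nF) = −(-149×10³)/((2)(96485)) = +0.772 V.
Since Cr³⁺/Cr²⁺ is the cathode and Mn²⁺/Mn the anode, E°cell = E°(Cr³⁺/Cr²⁺) − E°(Mn²⁺/Mn).
So E°(Cr³⁺/Cr²⁺) = E°cell + E°(Mn²⁺/Mn) = +0.772 + (-1.18) = -0.41 V.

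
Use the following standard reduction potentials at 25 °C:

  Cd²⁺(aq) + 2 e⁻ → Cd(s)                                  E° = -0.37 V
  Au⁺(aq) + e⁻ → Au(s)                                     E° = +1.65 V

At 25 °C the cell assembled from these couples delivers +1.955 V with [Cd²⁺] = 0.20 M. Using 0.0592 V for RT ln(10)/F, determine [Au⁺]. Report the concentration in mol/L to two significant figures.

0.036 M

Au⁺/Au is the cathode, Cd²⁺/Cd the anode: E°cell = +2.02 V, n = 2.
Overall reaction: 2 Au⁺(aq) + Cd(s) → 2 Au(s) + Cd²⁺(aq); Q = [Cd²⁺]^1/[Au⁺]^2.
From E = E° − (0.0592/n) log Q: log Q = (E° − E)·n/0.0592 = (+2.02 − (+1.955))·2/0.0592 = 2.1959.
So 2·log[Au⁺] = 1·log(0.2) − log Q = -0.6990 − (2.1959) = -2.8949; log[Au⁺] = -2.8949 / 2 = -1.4474; [Au⁺] = 10^(-1.4474) ≈ 0.036 M.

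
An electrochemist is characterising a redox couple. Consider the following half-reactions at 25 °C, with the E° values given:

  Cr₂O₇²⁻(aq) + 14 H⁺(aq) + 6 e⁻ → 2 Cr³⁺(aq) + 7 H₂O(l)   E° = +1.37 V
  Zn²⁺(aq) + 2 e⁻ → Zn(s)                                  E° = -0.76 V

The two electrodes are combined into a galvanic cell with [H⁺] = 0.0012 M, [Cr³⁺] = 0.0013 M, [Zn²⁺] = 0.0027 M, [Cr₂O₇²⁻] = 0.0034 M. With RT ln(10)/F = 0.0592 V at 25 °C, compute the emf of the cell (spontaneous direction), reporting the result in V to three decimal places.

Cr₂O₇²⁻/Cr³⁺ is the cathode (higher E°), Zn²⁺/Zn the anode: E°cell = +1.37 − (-0.76) = +2.13 V, n = 6.
Overall: Cr₂O₇²⁻(aq) + 14 H⁺(aq) + 3 Zn(s) → 2 Cr³⁺(aq) + 7 H₂O(l) + 3 Zn²⁺(aq)
Q = [Cr³⁺]^2·[Zn²⁺]^3 / ([Cr₂O₇²⁻]·[H⁺]^14); log Q = 29.882.
E = E° − (0.0592/n) log Q = +2.13 − (0.0592/6)(29.882) = +1.835 V.

+1.835 V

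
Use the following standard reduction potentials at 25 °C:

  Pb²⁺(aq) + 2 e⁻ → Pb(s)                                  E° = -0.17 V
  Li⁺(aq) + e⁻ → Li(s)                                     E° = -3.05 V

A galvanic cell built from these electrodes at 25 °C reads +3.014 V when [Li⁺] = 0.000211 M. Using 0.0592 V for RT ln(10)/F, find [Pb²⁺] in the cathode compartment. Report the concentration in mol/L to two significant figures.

Pb²⁺/Pb is the cathode, Li⁺/Li the anode: E°cell = +2.88 V, n = 2.
Overall reaction: Pb²⁺(aq) + 2 Li(s) → Pb(s) + 2 Li⁺(aq); Q = [Li⁺]^2/[Pb²⁺]^1.
From E = E° − (0.0592/n) log Q: log Q = (E° − E)·n/0.0592 = (+2.88 − (+3.014))·2/0.0592 = -4.5270.
So 1·log[Pb²⁺] = 2·log(0.000211) − log Q = -7.3514 − (-4.5270) = -2.8244; [Pb²⁺] = 10^(-2.8244) ≈ 0.0015 M.

0.0015 M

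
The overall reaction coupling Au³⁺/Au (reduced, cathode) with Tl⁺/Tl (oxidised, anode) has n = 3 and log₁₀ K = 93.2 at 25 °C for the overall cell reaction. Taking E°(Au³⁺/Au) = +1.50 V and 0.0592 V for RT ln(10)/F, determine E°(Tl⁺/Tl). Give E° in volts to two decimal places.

-0.34 V

E°cell = (0.0592/n)·log K = (0.0592/3)(93.2) = +1.839 V.
Since Au³⁺/Au is the cathode and Tl⁺/Tl the anode, E°cell = E°(Au³⁺/Au) − E°(Tl⁺/Tl).
So E°(Tl⁺/Tl) = E°(Au³⁺/Au) − E°cell = (+1.50) − (+1.839) = -0.34 V.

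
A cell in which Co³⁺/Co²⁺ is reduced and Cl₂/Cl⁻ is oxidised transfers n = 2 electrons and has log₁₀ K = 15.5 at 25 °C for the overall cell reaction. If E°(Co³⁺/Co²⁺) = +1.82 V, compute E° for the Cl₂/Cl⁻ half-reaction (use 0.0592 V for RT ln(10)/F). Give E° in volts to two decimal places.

E°cell = (0.0592/n)·log K = (0.0592/2)(15.5) = +0.459 V.
Since Co³⁺/Co²⁺ is the cathode and Cl₂/Cl⁻ the anode, E°cell = E°(Co³⁺/Co²⁺) − E°(Cl₂/Cl⁻).
So E°(Cl₂/Cl⁻) = E°(Co³⁺/Co²⁺) − E°cell = (+1.82) − (+0.459) = +1.36 V.

+1.36 V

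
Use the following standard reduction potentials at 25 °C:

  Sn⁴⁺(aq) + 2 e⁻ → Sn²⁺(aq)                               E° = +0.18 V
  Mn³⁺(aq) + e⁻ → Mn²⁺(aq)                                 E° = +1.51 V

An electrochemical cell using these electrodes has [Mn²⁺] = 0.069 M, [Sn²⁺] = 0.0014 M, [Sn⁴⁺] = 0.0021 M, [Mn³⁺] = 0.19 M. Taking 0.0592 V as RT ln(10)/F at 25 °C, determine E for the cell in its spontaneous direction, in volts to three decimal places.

Mn³⁺/Mn²⁺ is the cathode (higher E°), Sn⁴⁺/Sn²⁺ the anode: E°cell = +1.51 − (+0.18) = +1.33 V, n = 2.
Overall: 2 Mn³⁺(aq) + Sn²⁺(aq) → 2 Mn²⁺(aq) + Sn⁴⁺(aq)
Q = [Mn²⁺]^2·[Sn⁴⁺] / ([Mn³⁺]^2·[Sn²⁺]); log Q = -0.704.
E = E° − (0.0592/n) log Q = +1.33 − (0.0592/2)(-0.704) = +1.351 V.

+1.351 V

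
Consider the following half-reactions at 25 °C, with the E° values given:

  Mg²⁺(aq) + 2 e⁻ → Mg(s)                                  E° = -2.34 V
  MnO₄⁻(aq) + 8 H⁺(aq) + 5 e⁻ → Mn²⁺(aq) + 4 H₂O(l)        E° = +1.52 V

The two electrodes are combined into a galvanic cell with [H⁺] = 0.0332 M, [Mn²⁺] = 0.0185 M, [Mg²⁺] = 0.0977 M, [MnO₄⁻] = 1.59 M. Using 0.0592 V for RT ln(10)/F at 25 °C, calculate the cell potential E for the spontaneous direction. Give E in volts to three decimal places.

+3.773 V

MnO₄⁻/Mn²⁺ is the cathode (higher E°), Mg²⁺/Mg the anode: E°cell = +1.52 − (-2.34) = +3.86 V, n = 10.
Overall: 2 MnO₄⁻(aq) + 16 H⁺(aq) + 5 Mg(s) → 2 Mn²⁺(aq) + 8 H₂O(l) + 5 Mg²⁺(aq)
Q = [Mn²⁺]^2·[Mg²⁺]^5 / ([MnO₄⁻]^2·[H⁺]^16); log Q = 14.743.
E = E° − (0.0592/n) log Q = +3.86 − (0.0592/10)(14.743) = +3.773 V.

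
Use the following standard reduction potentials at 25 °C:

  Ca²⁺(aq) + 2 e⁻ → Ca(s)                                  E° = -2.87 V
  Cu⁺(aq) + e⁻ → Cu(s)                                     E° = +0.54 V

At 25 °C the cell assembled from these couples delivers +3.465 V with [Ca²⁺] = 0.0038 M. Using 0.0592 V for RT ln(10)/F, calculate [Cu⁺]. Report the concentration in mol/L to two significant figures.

0.52 M

Cu⁺/Cu is the cathode, Ca²⁺/Ca the anode: E°cell = +3.41 V, n = 2.
Overall reaction: 2 Cu⁺(aq) + Ca(s) → 2 Cu(s) + Ca²⁺(aq); Q = [Ca²⁺]^1/[Cu⁺]^2.
From E = E° − (0.0592/n) log Q: log Q = (E° − E)·n/0.0592 = (+3.41 − (+3.465))·2/0.0592 = -1.8581.
So 2·log[Cu⁺] = 1·log(0.0038) − log Q = -2.4202 − (-1.8581) = -0.5621; log[Cu⁺] = -0.5621 / 2 = -0.2811; [Cu⁺] = 10^(-0.2811) ≈ 0.52 M.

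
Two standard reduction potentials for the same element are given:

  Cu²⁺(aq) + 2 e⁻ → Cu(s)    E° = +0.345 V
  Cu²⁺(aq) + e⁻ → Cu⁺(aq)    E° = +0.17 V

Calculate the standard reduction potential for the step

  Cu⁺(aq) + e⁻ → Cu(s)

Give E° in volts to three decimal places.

+0.520 V

Sequential free energies add, so n₃E°₃ = n₁E°₁ + n₂E°₂.
With n₃ = 2, and the known step contributing 1×(+0.17) V, the unknown satisfies 1·E° = 2×(+0.345) − 1×(+0.17) = +0.520.
E° = +0.520 / 1 = +0.520 V.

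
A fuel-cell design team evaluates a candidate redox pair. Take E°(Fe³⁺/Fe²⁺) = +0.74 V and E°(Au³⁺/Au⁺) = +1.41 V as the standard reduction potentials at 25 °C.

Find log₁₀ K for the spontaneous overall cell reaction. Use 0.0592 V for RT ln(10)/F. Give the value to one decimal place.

22.6

Cathode: Au³⁺/Au⁺; anode: Fe³⁺/Fe²⁺. E°cell = +0.67 V, n = 2.
log K = nE°cell / 0.0592 = (2)(+0.67) / 0.0592 = 22.6.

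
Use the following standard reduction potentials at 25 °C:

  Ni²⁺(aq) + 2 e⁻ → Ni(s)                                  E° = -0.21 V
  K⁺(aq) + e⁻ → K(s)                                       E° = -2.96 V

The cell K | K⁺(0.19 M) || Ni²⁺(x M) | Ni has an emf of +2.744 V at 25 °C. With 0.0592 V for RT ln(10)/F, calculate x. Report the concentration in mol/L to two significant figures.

0.023 M

Ni²⁺/Ni is the cathode, K⁺/K the anode: E°cell = +2.75 V, n = 2.
Overall reaction: Ni²⁺(aq) + 2 K(s) → Ni(s) + 2 K⁺(aq); Q = [K⁺]^2/[Ni²⁺]^1.
From E = E° − (0.0592/n) log Q: log Q = (E° − E)·n/0.0592 = (+2.75 − (+2.744))·2/0.0592 = 0.2027.
So 1·log[Ni²⁺] = 2·log(0.19) − log Q = -1.4425 − (0.2027) = -1.6452; [Ni²⁺] = 10^(-1.6452) ≈ 0.023 M.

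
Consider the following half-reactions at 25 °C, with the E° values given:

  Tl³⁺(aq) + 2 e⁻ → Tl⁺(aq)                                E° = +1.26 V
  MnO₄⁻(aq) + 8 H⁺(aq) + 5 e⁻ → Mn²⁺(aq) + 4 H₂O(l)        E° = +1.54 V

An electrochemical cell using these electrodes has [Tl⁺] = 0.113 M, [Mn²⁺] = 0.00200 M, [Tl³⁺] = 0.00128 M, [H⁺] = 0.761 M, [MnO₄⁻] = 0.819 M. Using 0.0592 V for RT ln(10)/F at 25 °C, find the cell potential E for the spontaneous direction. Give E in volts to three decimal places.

MnO₄⁻/Mn²⁺ is the cathode (higher E°), Tl³⁺/Tl⁺ the anode: E°cell = +1.54 − (+1.26) = +0.28 V, n = 10.
Overall: 2 MnO₄⁻(aq) + 16 H⁺(aq) + 5 Tl⁺(aq) → 2 Mn²⁺(aq) + 8 H₂O(l) + 5 Tl³⁺(aq)
Q = [Mn²⁺]^2·[Tl³⁺]^5 / ([MnO₄⁻]^2·[H⁺]^16·[Tl⁺]^5); log Q = -13.056.
E = E° − (0.0592/n) log Q = +0.28 − (0.0592/10)(-13.056) = +0.357 V.

+0.357 V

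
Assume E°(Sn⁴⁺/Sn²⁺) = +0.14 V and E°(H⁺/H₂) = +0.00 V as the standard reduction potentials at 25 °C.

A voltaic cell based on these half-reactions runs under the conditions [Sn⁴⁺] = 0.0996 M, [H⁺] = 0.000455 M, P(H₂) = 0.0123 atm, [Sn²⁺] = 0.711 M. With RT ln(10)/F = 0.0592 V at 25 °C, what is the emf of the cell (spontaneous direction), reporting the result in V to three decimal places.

+0.256 V

Sn⁴⁺/Sn²⁺ is the cathode (higher E°), H⁺/H₂ the anode: E°cell = +0.14 − (+0.00) = +0.14 V, n = 2.
Overall: Sn⁴⁺(aq) + H₂(g) → Sn²⁺(aq) + 2 H⁺(aq)
Q = [Sn²⁺]·[H⁺]^2 / ([Sn⁴⁺]·P(H₂)); log Q = -3.920.
E = E° − (0.0592/n) log Q = +0.14 − (0.0592/2)(-3.920) = +0.256 V.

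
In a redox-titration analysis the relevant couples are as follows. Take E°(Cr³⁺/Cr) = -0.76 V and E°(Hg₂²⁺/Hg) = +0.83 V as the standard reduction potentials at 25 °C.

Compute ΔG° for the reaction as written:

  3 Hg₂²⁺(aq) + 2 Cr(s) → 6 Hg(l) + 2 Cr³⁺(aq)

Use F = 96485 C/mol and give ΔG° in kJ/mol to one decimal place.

As written, Hg₂²⁺/Hg is reduced (cathode) and Cr³⁺/Cr is oxidised (anode), so E°cell = (+0.83) − (-0.76) = +1.59 V.
Balancing electrons gives n = 6.
ΔG° = −nFE° = −(6)(96485)(+1.59) = -920,467 J = -920.5 kJ/mol.

-920.5 kJ/mol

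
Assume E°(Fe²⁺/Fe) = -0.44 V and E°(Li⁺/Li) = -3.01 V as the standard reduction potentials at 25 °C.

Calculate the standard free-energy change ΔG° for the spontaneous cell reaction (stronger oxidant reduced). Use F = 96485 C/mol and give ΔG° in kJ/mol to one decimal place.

-495.9 kJ/mol

Fe²⁺/Fe (E° = -0.44 V) is the cathode; Li⁺/Li (E° = -3.01 V) is the anode, so E°cell = +2.57 V.
Balancing electrons gives n = 2 (lcm of 2 and 1).
ΔG° = −nFE° = −(2)(96485)(+2.57) = -495,933 J = -495.9 kJ/mol.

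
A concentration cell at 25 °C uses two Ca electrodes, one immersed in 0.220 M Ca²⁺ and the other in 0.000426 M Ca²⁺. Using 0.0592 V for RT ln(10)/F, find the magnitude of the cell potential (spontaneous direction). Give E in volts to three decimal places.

For a concentration cell E°cell = 0. The 0.220 M side is the cathode (reduction is favoured where [Ca²⁺] is higher).
With n = 2, E = −(0.0592/2) log([Ca²⁺]ₐₙ/[Ca²⁺]꜀ₐₜ) = −(0.0592/2) log(0.000426/0.22) = −(0.0592/2)(-2.713) = +0.080 V.

+0.080 V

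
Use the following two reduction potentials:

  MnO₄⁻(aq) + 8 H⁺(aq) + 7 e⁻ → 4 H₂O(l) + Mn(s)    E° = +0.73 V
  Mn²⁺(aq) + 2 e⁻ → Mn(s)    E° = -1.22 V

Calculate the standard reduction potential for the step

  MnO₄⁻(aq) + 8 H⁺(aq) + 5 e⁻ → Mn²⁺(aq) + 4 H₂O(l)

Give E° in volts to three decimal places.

+1.510 V

Sequential free energies add, so n₃E°₃ = n₁E°₁ + n₂E°₂.
With n₃ = 7, and the known step contributing 2×(-1.22) V, the unknown satisfies 5·E° = 7×(+0.73) − 2×(-1.22) = +7.550.
E° = +7.550 / 5 = +1.510 V.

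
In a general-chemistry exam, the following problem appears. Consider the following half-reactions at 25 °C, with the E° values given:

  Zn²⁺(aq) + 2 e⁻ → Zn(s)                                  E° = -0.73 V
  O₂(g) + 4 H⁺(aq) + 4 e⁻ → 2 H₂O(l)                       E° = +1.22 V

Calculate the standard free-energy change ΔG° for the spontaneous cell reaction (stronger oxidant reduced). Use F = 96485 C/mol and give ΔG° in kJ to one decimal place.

-752.6 kJ

O₂/H₂O (E° = +1.22 V) is the cathode; Zn²⁺/Zn (E° = -0.73 V) is the anode, so E°cell = +1.95 V.
Balancing electrons gives n = 4 (lcm of 4 and 2).
ΔG° = −nFE° = −(4)(96485)(+1.95) = -752,583 J = -752.6 kJ.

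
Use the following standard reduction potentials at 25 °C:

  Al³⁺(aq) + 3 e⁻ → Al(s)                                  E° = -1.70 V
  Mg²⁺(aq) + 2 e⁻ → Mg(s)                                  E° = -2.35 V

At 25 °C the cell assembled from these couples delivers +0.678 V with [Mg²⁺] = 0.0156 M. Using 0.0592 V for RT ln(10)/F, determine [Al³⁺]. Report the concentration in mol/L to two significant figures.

0.051 M

Al³⁺/Al is the cathode, Mg²⁺/Mg the anode: E°cell = +0.65 V, n = 6.
Overall reaction: 2 Al³⁺(aq) + 3 Mg(s) → 2 Al(s) + 3 Mg²⁺(aq); Q = [Mg²⁺]^3/[Al³⁺]^2.
From E = E° − (0.0592/n) log Q: log Q = (E° − E)·n/0.0592 = (+0.65 − (+0.678))·6/0.0592 = -2.8378.
So 2·log[Al³⁺] = 3·log(0.0156) − log Q = -5.4206 − (-2.8378) = -2.5828; log[Al³⁺] = -2.5828 / 2 = -1.2914; [Al³⁺] = 10^(-1.2914) ≈ 0.051 M.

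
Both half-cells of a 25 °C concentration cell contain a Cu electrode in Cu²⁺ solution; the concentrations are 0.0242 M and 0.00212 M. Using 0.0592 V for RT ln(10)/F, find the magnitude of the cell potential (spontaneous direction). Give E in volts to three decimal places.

+0.031 V

For a concentration cell E°cell = 0. The 0.0242 M side is the cathode (reduction is favoured where [Cu²⁺] is higher).
With n = 2, E = −(0.0592/2) log([Cu²⁺]ₐₙ/[Cu²⁺]꜀ₐₜ) = −(0.0592/2) log(0.00212/0.0242) = −(0.0592/2)(-1.057) = +0.031 V.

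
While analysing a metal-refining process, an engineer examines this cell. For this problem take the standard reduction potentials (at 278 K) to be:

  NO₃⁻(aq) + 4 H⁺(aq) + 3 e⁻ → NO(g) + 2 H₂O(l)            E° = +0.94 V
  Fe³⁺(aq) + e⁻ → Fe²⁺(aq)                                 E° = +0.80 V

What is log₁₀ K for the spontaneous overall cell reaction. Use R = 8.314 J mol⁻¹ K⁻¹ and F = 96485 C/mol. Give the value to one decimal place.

7.6

Cathode: NO₃⁻/NO; anode: Fe³⁺/Fe²⁺. E°cell = (+0.94) − (+0.80) = +0.14 V, with n = 3.
ΔG° = −nFE° = −RT ln K, so ln K = nFE°/(RT) = (3)(96485)(+0.14) / ((8.314)(278)) = 17.533.
log₁₀ K = 17.533 / ln 10 = 7.6.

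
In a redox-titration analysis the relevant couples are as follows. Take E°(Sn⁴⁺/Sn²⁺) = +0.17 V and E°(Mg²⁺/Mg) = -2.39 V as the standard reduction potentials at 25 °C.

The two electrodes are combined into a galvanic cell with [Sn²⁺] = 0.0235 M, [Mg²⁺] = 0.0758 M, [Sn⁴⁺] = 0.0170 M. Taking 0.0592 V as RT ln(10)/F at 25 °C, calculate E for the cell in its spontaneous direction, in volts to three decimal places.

+2.589 V

Sn⁴⁺/Sn²⁺ is the cathode (higher E°), Mg²⁺/Mg the anode: E°cell = +0.17 − (-2.39) = +2.56 V, n = 2.
Overall: Sn⁴⁺(aq) + Mg(s) → Sn²⁺(aq) + Mg²⁺(aq)
Q = [Sn²⁺]·[Mg²⁺] / ([Sn⁴⁺]); log Q = -0.980.
E = E° − (0.0592/n) log Q = +2.56 − (0.0592/2)(-0.980) = +2.589 V.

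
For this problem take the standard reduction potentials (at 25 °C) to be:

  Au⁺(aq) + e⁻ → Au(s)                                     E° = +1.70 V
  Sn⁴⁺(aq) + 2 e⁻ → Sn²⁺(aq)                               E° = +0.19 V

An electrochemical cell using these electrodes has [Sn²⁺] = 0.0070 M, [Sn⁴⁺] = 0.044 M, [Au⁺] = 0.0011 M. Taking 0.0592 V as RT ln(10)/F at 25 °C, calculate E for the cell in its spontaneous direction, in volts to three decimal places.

+1.311 V

Au⁺/Au is the cathode (higher E°), Sn⁴⁺/Sn²⁺ the anode: E°cell = +1.70 − (+0.19) = +1.51 V, n = 2.
Overall: 2 Au⁺(aq) + Sn²⁺(aq) → 2 Au(s) + Sn⁴⁺(aq)
Q = [Sn⁴⁺] / ([Au⁺]^2·[Sn²⁺]); log Q = 6.716.
E = E° − (0.0592/n) log Q = +1.51 − (0.0592/2)(6.716) = +1.311 V.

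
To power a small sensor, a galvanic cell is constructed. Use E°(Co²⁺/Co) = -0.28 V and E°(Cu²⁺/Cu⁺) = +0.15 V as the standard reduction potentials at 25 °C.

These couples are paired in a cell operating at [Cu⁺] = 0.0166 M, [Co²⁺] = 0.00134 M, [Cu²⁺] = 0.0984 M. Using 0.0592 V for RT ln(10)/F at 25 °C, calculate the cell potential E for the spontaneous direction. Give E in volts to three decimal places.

+0.561 V

Cu²⁺/Cu⁺ is the cathode (higher E°), Co²⁺/Co the anode: E°cell = +0.15 − (-0.28) = +0.43 V, n = 2.
Overall: 2 Cu²⁺(aq) + Co(s) → 2 Cu⁺(aq) + Co²⁺(aq)
Q = [Cu⁺]^2·[Co²⁺] / ([Cu²⁺]^2); log Q = -4.419.
E = E° − (0.0592/n) log Q = +0.43 − (0.0592/2)(-4.419) = +0.561 V.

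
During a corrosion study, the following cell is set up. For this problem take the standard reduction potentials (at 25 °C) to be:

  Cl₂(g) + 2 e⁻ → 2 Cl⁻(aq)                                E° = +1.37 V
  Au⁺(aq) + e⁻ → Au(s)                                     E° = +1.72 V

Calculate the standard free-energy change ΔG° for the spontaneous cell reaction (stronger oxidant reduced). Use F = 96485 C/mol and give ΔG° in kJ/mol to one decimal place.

Au⁺/Au (E° = +1.72 V) is the cathode; Cl₂/Cl⁻ (E° = +1.37 V) is the anode, so E°cell = +0.35 V.
Balancing electrons gives n = 2 (lcm of 1 and 2).
ΔG° = −nFE° = −(2)(96485)(+0.35) = -67,540 J = -67.5 kJ/mol.

-67.5 kJ/mol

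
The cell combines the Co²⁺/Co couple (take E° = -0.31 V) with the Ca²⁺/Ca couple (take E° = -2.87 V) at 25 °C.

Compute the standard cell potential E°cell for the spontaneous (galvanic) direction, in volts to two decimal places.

+2.56 V

The Co²⁺/Co couple has the higher reduction potential, so it is the cathode; Ca²⁺/Ca is oxidised at the anode.
E°cell = E°(cathode) − E°(anode) = (-0.31) − (-2.87) = +2.56 V.
Since E°cell > 0, the reaction is spontaneous under standard conditions.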